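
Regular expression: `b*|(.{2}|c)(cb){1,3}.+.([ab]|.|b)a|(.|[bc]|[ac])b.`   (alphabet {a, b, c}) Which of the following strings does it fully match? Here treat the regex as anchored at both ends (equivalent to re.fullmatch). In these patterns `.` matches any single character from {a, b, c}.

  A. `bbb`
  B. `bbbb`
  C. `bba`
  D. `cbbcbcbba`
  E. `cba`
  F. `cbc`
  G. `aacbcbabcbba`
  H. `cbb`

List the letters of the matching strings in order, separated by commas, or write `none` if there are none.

A → match
B → match
C → match
D → no match
E → match
F → match
G → match
H → match

A, B, C, E, F, G, H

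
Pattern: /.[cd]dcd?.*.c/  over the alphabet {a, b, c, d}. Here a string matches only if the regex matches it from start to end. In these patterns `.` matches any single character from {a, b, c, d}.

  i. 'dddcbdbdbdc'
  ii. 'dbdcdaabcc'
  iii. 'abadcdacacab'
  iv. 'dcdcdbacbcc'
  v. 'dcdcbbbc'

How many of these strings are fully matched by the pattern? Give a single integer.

3

i → match
ii → no match
iii → no match — must end with 'c'
iv → match
v → match
Total matched: 3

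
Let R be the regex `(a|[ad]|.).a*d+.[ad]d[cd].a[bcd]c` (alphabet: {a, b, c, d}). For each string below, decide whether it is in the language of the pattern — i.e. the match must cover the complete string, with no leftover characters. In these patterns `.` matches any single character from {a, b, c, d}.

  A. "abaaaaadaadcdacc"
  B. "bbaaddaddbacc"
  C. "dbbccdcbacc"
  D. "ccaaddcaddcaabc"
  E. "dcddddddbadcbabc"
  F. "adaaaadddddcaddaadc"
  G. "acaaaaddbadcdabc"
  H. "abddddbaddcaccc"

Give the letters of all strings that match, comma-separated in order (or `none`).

A, B, E, F, G

A → match
B → match
C. "dbbccdcbacc" → no match
D → no match
E → match
F → match
G → match
H → no match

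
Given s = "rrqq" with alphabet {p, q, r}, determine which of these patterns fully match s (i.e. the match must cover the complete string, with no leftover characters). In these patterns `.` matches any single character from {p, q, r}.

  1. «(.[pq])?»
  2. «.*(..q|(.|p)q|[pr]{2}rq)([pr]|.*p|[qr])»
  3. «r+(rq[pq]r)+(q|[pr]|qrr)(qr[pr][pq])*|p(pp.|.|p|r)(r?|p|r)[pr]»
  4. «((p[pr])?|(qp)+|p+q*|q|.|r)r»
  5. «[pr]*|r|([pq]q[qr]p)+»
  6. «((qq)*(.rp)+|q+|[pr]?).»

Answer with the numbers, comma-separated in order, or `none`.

2

1 → no match
2 → match
3 → no match
4 → no match — must end with "r"
5 → no match
6 → no match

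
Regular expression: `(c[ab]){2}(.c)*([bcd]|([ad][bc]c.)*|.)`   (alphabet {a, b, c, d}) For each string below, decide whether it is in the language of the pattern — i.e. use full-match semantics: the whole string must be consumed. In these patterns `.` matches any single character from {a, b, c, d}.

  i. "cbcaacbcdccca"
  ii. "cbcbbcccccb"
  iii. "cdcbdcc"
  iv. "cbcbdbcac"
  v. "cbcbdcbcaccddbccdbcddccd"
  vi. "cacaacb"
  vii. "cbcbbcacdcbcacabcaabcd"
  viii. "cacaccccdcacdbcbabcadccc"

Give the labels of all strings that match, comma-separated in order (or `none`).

i, ii, v, vi, vii, viii

i → match
ii → match
iii → no match
iv → no match
v → match
vi → match
vii → match
viii → match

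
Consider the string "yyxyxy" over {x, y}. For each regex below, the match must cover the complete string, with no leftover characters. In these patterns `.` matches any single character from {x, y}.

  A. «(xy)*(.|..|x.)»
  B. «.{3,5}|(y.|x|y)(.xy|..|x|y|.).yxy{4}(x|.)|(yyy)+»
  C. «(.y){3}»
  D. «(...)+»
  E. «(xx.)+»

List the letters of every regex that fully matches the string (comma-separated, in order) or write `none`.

C, D

A → no match
B → no match
C → match
D → match
E → no match — must start with "xx"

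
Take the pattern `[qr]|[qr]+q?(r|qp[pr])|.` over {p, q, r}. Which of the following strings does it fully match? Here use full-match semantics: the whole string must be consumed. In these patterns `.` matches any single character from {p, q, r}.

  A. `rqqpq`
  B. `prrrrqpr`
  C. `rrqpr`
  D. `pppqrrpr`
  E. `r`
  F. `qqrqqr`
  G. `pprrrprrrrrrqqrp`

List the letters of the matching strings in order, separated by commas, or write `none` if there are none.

C, E, F

A → no match
B → no match
C → match
D → no match
E → match
F → match
G → no match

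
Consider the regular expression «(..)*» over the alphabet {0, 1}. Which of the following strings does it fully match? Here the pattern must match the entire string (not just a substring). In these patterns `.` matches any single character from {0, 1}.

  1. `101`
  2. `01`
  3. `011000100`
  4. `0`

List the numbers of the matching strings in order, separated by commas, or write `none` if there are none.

2

1 → no match
2 → match
3 → no match
4 → no match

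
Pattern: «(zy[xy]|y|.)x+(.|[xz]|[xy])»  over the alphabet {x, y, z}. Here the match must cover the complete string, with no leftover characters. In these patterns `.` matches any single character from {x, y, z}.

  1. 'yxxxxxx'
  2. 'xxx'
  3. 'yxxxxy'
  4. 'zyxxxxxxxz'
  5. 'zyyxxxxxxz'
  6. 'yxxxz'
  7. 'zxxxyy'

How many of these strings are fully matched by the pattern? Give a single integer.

1 → match
2 → match
3 → match
4 → match
5 → match
6 → match
7 → no match
Total matched: 6

6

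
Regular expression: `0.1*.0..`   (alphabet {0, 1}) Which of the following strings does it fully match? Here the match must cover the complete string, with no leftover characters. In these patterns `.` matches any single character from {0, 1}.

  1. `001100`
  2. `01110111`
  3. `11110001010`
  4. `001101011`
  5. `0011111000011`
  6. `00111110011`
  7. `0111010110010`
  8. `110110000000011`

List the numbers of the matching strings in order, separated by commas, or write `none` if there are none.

6

1 → no match
2 → no match
3 → no match — must start with `0`
4 → no match
5 → no match
6 → match
7 → no match
8 → no match — must start with `0`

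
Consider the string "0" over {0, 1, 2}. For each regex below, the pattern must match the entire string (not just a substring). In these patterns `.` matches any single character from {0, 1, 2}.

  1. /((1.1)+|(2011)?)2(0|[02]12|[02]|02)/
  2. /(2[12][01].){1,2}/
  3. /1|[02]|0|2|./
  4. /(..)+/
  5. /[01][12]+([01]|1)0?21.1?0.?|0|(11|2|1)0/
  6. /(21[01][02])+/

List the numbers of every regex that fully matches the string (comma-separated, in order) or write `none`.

3, 5

1 → no match
2 → no match — must start with "2"
3 → match
4 → no match
5 → match
6 → no match — must start with "21"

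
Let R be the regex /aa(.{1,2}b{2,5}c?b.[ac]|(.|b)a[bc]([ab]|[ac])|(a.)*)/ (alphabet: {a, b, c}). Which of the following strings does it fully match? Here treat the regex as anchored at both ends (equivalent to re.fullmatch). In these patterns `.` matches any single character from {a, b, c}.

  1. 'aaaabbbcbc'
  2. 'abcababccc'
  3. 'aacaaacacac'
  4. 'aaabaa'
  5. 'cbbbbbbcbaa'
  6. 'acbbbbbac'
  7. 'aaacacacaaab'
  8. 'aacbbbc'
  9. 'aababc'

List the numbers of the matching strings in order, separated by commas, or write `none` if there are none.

1. 'aaaabbbcbc' → no match
2. 'abcababccc' → no match — must start with 'aa'
3. 'aacaaacacac' → no match
4. 'aaabaa' → match
5. 'cbbbbbbcbaa' → no match — must start with 'aa'
6. 'acbbbbbac' → no match — must start with 'aa'
7. 'aaacacacaaab' → match
8. 'aacbbbc' → no match
9. 'aababc' → match

4, 7, 9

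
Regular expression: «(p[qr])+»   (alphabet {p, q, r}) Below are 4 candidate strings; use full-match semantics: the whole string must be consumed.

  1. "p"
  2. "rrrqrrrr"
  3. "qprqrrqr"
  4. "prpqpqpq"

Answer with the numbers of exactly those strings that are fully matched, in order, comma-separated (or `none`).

1 → no match
2 → no match — must start with "p"
3 → no match — must start with "p"
4 → match

4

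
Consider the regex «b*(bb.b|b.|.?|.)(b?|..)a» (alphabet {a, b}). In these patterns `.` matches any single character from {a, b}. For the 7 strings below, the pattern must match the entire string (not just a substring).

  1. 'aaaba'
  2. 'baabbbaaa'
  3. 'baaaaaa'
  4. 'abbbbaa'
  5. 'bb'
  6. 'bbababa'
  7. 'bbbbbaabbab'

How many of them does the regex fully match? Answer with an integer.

1 → no match
2 → no match
3 → no match
4 → no match
5 → no match — must end with 'a'
6 → match
7 → no match — must end with 'a'
Total matched: 1

1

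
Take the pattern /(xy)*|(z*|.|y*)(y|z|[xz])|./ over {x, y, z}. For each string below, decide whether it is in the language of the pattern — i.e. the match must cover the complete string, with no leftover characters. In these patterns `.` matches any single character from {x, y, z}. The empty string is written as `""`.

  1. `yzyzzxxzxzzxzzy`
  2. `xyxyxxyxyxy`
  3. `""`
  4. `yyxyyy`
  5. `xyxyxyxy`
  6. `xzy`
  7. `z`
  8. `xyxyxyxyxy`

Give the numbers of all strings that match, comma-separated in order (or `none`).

1 → no match
2 → no match
3 → match
4 → no match
5 → match
6 → no match
7 → match
8 → match

3, 5, 7, 8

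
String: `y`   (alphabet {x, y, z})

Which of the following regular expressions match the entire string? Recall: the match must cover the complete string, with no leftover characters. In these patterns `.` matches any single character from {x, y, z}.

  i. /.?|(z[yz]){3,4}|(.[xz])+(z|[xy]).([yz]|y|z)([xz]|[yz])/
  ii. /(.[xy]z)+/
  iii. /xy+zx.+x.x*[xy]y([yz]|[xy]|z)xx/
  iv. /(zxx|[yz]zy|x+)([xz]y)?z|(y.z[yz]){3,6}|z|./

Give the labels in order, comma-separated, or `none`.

i, iv

i → match
ii → no match — must end with `z`
iii → no match — must start with `xy`
iv → match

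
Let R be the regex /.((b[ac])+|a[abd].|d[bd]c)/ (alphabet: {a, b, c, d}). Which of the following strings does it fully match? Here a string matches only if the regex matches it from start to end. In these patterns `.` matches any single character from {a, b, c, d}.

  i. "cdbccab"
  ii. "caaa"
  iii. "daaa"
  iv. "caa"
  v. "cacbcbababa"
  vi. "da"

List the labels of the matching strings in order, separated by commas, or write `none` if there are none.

i. "cdbccab" → no match
ii. "caaa" → match
iii. "daaa" → match
iv. "caa" → no match
v. "cacbcbababa" → no match
vi. "da" → no match

ii, iii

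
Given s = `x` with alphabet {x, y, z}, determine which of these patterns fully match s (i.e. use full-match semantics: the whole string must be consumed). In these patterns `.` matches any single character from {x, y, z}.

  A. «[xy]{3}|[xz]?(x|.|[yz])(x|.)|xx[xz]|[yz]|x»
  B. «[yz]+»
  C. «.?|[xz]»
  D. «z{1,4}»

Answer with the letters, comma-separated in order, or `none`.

A, C

A → match
B → no match
C → match
D → no match — must start with `z`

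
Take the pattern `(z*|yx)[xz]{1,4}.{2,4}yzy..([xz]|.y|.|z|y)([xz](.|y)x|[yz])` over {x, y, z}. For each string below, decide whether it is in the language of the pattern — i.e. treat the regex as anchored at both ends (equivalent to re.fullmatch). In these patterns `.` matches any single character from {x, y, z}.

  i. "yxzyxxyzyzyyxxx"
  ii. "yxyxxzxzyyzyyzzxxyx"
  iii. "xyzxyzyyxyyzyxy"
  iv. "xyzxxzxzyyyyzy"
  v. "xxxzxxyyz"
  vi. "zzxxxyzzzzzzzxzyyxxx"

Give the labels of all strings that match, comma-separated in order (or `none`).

i

i → match
ii → no match
iii → no match
iv → no match
v → no match
vi → no match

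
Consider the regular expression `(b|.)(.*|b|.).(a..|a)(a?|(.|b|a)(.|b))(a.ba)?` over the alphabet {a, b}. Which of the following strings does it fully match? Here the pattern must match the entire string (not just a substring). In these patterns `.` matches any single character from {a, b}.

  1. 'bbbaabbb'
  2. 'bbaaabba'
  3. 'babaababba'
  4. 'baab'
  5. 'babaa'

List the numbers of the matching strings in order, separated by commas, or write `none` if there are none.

1, 2, 3, 5

1 → match
2 → match
3 → match
4 → no match
5 → match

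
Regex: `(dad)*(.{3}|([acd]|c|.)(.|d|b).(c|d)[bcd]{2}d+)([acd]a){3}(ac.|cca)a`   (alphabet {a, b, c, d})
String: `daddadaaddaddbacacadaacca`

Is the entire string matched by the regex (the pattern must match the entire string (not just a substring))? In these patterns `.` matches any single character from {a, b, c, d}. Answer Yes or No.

No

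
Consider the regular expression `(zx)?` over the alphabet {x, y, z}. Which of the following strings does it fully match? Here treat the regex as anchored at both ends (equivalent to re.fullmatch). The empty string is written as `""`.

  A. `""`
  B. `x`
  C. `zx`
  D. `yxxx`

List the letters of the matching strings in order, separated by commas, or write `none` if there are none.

A → match
B → no match
C → match
D → no match

A, C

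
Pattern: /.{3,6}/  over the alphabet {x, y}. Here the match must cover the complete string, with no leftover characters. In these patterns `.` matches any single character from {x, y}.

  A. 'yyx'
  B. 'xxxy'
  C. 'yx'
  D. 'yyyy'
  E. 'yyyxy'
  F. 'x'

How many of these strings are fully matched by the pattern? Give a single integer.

A. 'yyx' → match
B. 'xxxy' → match
C. 'yx' → no match
D. 'yyyy' → match
E. 'yyyxy' → match
F. 'x' → no match
Total matched: 4

4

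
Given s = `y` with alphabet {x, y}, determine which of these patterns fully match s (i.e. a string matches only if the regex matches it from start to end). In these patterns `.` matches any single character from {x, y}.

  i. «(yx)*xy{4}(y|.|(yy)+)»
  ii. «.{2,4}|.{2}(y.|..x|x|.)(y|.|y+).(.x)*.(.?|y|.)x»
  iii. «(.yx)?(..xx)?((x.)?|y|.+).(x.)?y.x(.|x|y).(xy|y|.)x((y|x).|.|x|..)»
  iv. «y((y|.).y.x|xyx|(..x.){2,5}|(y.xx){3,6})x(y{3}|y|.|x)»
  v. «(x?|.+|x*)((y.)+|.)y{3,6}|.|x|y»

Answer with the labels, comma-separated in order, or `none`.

v

i → no match
ii → no match
iii → no match
iv → no match
v → match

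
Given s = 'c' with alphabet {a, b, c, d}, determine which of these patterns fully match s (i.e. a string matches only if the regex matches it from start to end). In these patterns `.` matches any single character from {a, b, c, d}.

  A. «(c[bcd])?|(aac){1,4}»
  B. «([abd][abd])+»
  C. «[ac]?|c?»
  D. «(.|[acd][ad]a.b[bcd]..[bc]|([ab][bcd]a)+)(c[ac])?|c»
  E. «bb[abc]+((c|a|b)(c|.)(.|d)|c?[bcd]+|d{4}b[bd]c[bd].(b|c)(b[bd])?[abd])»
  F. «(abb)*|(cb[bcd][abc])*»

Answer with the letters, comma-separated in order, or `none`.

C, D

A → no match
B → no match
C → match
D → match
E → no match — must start with 'bb'
F → no match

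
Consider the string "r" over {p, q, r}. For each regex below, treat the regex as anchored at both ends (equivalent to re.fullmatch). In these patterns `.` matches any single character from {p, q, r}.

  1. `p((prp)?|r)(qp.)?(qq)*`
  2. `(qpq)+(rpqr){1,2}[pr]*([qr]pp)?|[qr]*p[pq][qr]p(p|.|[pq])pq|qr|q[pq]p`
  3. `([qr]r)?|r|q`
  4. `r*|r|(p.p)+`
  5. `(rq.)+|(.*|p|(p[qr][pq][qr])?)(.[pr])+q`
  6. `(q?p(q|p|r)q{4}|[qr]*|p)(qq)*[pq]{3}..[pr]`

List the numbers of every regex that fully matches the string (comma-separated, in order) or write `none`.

3, 4

1 → no match — must start with "p"
2 → no match
3 → match
4 → match
5 → no match
6 → no match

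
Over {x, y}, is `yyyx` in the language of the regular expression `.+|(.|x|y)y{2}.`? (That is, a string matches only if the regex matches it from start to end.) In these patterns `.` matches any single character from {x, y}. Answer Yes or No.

Yes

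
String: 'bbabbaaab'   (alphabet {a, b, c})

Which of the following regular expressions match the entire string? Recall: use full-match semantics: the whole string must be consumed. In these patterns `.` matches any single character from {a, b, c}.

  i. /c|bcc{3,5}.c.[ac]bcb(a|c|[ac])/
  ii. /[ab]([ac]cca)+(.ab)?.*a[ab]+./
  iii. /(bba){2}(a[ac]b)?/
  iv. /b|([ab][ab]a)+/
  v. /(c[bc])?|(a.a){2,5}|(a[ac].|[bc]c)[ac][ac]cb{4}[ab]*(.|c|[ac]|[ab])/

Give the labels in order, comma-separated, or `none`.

iii

i → no match
ii → no match
iii → match
iv → no match
v → no match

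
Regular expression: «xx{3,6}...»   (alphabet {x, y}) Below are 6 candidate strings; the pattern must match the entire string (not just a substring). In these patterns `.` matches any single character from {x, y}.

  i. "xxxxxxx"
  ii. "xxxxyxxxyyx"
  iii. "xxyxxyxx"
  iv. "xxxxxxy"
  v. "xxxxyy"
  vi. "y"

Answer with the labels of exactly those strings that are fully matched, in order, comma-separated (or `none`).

i. "xxxxxxx" → match
ii. "xxxxyxxxyyx" → no match
iii. "xxyxxyxx" → no match
iv. "xxxxxxy" → match
v. "xxxxyy" → no match
vi. "y" → no match — must start with "xx"

i, iv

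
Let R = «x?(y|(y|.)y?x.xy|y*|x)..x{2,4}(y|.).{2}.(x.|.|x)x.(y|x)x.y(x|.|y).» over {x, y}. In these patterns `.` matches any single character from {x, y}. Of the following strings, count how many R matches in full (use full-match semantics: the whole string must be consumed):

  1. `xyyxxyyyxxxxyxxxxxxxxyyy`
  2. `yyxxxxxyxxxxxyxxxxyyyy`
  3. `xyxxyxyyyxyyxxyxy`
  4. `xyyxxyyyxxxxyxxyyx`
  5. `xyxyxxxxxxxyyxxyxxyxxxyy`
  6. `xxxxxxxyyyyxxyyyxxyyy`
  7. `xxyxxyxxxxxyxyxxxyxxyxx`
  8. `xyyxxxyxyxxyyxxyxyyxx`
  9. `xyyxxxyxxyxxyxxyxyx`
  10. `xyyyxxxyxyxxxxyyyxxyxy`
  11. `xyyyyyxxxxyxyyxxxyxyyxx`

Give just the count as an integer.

3

1 → no match
2 → no match
3 → match
4 → match
5 → no match
6 → no match
7 → no match
8 → no match
9 → no match
10 → no match
11 → match
Total matched: 3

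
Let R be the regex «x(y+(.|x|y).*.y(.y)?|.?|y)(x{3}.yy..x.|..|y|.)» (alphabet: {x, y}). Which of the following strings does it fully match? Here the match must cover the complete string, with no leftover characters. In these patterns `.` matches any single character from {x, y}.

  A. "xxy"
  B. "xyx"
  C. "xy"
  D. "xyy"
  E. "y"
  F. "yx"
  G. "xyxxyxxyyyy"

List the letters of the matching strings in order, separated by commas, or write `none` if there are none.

A, B, C, D, G

A. "xxy" → match
B. "xyx" → match
C. "xy" → match
D. "xyy" → match
E. "y" → no match — must start with "x"
F. "yx" → no match — must start with "x"
G. "xyxxyxxyyyy" → match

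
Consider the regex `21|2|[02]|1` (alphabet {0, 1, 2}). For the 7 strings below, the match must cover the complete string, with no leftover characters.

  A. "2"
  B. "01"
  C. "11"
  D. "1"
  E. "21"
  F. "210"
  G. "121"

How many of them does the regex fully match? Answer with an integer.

3

A → match
B → no match
C → no match
D → match
E → match
F → no match
G → no match
Total matched: 3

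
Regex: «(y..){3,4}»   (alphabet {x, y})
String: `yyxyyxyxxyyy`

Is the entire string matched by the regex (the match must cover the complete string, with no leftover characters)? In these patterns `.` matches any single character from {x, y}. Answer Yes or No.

Yes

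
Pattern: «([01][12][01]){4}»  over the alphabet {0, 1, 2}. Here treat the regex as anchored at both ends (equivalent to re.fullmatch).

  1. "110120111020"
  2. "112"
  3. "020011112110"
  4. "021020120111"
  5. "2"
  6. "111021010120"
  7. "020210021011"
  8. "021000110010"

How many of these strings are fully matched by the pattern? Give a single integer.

3

1 → match
2 → no match
3 → no match
4 → match
5 → no match
6 → match
7 → no match
8 → no match
Total matched: 3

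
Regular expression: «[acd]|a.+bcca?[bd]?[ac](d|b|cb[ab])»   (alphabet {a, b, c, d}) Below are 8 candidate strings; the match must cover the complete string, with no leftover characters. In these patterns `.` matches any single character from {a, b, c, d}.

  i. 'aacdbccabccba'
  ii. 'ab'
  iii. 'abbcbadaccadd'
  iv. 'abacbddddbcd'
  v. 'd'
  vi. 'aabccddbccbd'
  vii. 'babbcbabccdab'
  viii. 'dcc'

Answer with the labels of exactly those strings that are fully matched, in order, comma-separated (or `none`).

i, v

i → match
ii. 'ab' → no match
iii → no match
iv. 'abacbddddbcd' → no match
v. 'd' → match
vi. 'aabccddbccbd' → no match
vii → no match
viii. 'dcc' → no match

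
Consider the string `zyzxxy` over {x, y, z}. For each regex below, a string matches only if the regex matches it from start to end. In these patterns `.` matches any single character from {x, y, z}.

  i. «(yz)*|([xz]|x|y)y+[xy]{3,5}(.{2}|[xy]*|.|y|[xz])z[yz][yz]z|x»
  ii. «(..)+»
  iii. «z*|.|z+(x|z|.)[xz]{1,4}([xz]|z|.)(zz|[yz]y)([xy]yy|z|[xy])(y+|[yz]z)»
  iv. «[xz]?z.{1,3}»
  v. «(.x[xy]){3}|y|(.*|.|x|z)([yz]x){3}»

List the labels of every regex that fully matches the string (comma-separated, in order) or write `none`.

i → no match
ii → match
iii → no match
iv → no match
v → no match

ii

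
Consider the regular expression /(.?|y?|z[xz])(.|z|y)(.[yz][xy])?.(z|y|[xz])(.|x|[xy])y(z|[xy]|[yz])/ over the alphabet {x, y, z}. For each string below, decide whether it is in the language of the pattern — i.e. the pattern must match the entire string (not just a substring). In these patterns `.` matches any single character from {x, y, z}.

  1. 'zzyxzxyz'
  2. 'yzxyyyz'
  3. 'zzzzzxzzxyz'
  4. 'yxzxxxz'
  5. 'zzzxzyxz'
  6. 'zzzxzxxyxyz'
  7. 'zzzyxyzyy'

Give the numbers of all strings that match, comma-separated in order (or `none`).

1 → match
2 → match
3 → match
4 → no match
5 → no match
6 → match
7 → match

1, 2, 3, 6, 7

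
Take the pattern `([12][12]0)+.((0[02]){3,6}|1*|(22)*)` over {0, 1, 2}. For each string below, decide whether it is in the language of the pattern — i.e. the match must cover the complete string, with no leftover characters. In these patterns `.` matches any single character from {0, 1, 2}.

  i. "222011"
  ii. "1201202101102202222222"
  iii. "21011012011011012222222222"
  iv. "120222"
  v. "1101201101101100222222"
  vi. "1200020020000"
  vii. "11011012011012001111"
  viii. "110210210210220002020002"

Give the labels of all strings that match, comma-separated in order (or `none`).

i → no match
ii → match
iii → match
iv → match
v → match
vi → no match
vii → match
viii → match

ii, iii, iv, v, vii, viii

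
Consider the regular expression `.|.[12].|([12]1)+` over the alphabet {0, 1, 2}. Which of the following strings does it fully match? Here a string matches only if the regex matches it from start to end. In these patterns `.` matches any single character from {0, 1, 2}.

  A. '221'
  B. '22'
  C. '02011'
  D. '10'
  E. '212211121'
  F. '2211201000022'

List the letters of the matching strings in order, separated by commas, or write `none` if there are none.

A

A. '221' → match
B. '22' → no match
C. '02011' → no match
D. '10' → no match
E. '212211121' → no match
F → no match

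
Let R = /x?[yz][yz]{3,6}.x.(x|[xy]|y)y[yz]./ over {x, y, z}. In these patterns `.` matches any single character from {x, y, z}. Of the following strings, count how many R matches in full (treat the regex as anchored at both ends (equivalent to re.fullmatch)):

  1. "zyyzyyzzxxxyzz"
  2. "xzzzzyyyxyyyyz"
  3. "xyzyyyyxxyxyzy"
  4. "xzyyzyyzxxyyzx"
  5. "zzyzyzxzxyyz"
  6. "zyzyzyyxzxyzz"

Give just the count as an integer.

1 → match
2 → match
3 → match
4 → match
5. "zzyzyzxzxyyz" → match
6 → match
Total matched: 6

6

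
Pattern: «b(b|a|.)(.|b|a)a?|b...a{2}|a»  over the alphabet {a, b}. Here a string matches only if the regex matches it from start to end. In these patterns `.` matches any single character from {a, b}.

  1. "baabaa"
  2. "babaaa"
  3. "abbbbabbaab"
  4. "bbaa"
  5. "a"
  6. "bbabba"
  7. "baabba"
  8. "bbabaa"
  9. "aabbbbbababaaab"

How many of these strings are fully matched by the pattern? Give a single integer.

5

1. "baabaa" → match
2. "babaaa" → match
3. "abbbbabbaab" → no match
4. "bbaa" → match
5. "a" → match
6. "bbabba" → no match
7. "baabba" → no match
8. "bbabaa" → match
9 → no match
Total matched: 5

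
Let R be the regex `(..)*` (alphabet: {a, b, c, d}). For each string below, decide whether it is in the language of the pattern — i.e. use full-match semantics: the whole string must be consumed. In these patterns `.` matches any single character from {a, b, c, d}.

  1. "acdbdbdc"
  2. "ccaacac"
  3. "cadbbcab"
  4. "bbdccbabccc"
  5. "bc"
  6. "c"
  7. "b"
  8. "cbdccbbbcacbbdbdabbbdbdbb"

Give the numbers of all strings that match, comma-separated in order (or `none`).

1, 3, 5

1 → match
2 → no match
3 → match
4 → no match
5 → match
6 → no match
7 → no match
8 → no match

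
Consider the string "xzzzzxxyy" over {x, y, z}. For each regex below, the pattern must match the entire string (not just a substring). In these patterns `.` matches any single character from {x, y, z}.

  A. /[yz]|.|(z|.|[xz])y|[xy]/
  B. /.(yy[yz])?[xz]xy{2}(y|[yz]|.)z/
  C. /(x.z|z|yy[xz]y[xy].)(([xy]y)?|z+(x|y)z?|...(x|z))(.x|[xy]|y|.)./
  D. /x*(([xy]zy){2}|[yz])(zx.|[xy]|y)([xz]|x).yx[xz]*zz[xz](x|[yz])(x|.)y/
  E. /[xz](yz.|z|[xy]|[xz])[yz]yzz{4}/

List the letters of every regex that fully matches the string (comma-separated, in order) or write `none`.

A → no match
B → no match — must end with "z"
C → match
D → no match
E → no match — must end with "z"

C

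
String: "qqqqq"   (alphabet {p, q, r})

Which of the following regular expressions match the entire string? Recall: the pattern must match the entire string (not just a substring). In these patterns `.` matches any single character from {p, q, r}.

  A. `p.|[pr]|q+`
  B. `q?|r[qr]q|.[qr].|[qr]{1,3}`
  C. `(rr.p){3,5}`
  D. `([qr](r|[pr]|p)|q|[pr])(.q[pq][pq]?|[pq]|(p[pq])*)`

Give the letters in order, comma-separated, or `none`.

A, D

A → match
B → no match
C → no match — must start with "rr"
D → match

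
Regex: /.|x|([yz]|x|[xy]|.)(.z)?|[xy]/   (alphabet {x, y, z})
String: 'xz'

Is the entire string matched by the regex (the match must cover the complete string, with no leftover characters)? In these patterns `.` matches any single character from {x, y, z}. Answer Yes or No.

No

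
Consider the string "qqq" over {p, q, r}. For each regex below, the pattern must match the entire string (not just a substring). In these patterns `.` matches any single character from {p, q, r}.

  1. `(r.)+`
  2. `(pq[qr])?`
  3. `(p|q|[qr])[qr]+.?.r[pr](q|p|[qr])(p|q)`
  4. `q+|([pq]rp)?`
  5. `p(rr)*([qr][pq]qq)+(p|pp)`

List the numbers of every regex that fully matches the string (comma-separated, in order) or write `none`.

1 → no match — must start with "r"
2 → no match
3 → no match
4 → match
5 → no match — must start with "p"

4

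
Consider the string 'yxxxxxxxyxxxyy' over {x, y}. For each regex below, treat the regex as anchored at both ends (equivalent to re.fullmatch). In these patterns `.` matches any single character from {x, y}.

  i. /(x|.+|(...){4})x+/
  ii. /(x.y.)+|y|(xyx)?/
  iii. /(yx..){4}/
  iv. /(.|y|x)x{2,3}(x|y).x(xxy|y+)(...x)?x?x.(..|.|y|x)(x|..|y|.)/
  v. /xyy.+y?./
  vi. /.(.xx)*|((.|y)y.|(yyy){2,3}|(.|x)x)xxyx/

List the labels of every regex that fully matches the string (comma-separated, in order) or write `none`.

iv

i → no match — must end with 'x'
ii → no match
iii → no match
iv → match
v → no match — must start with 'xyy'
vi → no match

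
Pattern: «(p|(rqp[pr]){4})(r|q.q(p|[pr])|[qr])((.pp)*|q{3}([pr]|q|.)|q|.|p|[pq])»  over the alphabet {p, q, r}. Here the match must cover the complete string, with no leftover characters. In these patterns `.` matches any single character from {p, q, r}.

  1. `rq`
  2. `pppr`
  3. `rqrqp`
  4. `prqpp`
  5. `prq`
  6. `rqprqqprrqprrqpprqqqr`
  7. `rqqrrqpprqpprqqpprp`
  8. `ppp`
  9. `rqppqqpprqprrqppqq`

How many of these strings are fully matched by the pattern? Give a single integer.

2

1 → no match
2 → no match
3 → no match
4 → match
5 → match
6 → no match
7 → no match
8 → no match
9 → no match
Total matched: 2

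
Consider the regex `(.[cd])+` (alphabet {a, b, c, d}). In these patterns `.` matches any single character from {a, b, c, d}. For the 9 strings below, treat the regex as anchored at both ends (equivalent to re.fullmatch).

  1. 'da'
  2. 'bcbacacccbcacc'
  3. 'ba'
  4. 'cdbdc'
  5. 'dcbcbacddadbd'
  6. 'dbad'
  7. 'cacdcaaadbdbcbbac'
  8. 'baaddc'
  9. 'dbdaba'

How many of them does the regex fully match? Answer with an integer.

1 → no match
2 → no match
3 → no match
4 → no match
5 → no match
6 → no match
7 → no match
8 → no match
9 → no match
Total matched: 0

0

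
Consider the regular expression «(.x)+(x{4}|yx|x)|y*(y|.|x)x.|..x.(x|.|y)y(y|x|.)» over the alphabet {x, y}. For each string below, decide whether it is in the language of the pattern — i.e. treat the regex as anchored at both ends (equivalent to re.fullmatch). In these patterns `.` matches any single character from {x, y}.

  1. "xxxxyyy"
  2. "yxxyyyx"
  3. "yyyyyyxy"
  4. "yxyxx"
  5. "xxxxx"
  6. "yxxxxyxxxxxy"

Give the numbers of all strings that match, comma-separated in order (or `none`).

1, 2, 3, 4, 5

1. "xxxxyyy" → match
2. "yxxyyyx" → match
3. "yyyyyyxy" → match
4. "yxyxx" → match
5. "xxxxx" → match
6. "yxxxxyxxxxxy" → no match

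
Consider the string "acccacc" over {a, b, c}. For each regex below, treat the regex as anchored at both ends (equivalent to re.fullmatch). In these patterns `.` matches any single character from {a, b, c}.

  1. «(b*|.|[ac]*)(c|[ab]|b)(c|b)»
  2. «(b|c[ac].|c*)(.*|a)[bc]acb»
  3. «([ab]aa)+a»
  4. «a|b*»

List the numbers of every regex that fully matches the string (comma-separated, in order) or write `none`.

1

1 → match
2 → no match — must end with "acb"
3 → no match — must end with "aaa"
4 → no match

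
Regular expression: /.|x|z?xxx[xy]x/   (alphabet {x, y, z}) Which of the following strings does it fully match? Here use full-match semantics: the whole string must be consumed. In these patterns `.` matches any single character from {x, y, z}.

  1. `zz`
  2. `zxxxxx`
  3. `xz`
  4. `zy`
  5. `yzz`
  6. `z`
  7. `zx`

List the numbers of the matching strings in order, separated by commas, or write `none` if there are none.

1 → no match
2 → match
3 → no match
4 → no match
5 → no match
6 → match
7 → no match

2, 6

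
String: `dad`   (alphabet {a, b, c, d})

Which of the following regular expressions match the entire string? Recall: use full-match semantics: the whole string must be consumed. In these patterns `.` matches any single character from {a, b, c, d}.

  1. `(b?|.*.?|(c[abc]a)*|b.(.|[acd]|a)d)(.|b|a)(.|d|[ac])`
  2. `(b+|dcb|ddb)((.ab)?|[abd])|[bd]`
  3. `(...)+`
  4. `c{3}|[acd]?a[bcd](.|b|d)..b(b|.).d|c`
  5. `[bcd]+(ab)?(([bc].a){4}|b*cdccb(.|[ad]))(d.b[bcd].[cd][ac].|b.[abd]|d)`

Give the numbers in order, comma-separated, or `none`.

1 → match
2 → no match
3 → match
4 → no match
5 → no match

1, 3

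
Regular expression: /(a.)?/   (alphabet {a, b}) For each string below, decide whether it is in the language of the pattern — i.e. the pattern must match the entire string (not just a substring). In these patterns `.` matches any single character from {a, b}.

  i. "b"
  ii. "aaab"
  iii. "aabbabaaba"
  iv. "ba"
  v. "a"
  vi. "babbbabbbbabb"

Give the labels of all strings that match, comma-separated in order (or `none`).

none

i. "b" → no match
ii. "aaab" → no match
iii. "aabbabaaba" → no match
iv. "ba" → no match
v. "a" → no match
vi → no match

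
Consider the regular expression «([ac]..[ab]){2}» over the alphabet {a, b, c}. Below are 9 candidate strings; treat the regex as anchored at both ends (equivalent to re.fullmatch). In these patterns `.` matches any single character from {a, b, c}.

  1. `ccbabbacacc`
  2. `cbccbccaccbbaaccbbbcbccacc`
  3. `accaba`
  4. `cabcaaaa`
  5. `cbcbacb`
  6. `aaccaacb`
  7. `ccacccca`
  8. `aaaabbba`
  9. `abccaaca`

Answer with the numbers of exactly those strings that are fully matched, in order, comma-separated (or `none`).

1 → no match
2 → no match
3 → no match
4 → no match
5 → no match
6 → no match
7 → no match
8 → no match
9 → no match

none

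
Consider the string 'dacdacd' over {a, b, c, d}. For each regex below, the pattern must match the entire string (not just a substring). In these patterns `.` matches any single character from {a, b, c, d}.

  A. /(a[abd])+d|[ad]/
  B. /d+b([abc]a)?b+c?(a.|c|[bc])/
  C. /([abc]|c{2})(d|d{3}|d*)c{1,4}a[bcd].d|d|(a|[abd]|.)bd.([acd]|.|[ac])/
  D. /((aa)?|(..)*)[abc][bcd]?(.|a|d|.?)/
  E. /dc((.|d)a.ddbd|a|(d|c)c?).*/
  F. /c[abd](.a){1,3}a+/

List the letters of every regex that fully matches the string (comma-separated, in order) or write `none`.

A → no match
B → no match
C → no match
D → match
E → no match — must start with 'dc'
F → no match — must start with 'c'

D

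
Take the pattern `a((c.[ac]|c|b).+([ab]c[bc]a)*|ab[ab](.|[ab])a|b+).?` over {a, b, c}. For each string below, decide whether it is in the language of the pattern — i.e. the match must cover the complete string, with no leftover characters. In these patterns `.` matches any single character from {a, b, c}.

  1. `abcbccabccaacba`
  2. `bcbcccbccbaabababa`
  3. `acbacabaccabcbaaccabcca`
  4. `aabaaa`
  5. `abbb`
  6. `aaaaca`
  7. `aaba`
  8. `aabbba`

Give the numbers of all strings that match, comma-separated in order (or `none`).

1 → match
2 → no match — must start with `a`
3 → match
4 → match
5 → match
6 → no match
7 → no match
8 → match

1, 3, 4, 5, 8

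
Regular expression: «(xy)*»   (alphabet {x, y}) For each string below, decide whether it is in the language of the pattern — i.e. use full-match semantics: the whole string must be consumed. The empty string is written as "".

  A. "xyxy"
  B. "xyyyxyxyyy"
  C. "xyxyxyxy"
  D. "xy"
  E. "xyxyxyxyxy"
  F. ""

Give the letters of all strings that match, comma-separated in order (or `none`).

A. "xyxy" → match
B. "xyyyxyxyyy" → no match
C. "xyxyxyxy" → match
D. "xy" → match
E. "xyxyxyxyxy" → match
F. "" → match

A, C, D, E, F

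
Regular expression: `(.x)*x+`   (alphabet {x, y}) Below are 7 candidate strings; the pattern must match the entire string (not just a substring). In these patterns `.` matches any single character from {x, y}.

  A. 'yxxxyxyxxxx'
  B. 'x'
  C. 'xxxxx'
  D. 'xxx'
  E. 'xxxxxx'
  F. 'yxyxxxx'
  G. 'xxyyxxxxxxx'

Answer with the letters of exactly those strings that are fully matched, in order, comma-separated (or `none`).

A, B, C, D, E, F

A → match
B → match
C → match
D → match
E → match
F → match
G → no match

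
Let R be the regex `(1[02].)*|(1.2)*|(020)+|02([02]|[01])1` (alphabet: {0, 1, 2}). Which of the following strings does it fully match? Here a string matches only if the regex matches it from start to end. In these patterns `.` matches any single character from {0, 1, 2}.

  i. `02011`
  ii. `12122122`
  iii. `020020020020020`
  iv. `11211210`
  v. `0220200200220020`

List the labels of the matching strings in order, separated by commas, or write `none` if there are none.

i → no match
ii → no match
iii → match
iv → no match
v → no match

iii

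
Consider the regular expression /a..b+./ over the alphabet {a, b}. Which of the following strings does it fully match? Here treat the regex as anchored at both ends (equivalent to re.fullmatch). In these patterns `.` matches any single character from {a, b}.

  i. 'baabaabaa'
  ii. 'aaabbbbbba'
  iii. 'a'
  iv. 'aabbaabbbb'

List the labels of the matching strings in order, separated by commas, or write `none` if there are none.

ii

i. 'baabaabaa' → no match — must start with 'a'
ii. 'aaabbbbbba' → match
iii. 'a' → no match
iv. 'aabbaabbbb' → no match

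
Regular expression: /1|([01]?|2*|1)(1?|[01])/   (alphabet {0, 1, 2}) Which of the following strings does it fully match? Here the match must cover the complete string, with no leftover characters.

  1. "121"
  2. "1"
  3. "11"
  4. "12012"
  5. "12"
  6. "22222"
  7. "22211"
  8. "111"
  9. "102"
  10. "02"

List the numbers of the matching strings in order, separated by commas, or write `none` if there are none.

2, 3, 6

1 → no match
2 → match
3 → match
4 → no match
5 → no match
6 → match
7 → no match
8 → no match
9 → no match
10 → no match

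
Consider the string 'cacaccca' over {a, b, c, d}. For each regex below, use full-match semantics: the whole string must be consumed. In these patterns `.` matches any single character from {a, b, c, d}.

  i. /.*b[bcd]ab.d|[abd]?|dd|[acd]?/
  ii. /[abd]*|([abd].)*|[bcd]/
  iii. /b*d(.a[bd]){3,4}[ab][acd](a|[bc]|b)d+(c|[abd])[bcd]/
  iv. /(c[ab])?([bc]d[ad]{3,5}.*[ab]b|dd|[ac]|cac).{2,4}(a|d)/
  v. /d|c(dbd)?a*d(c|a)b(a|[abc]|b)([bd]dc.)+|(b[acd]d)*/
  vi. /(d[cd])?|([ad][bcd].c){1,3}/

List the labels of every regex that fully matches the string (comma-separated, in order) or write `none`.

iv

i → no match
ii → no match
iii → no match
iv → match
v → no match
vi → no match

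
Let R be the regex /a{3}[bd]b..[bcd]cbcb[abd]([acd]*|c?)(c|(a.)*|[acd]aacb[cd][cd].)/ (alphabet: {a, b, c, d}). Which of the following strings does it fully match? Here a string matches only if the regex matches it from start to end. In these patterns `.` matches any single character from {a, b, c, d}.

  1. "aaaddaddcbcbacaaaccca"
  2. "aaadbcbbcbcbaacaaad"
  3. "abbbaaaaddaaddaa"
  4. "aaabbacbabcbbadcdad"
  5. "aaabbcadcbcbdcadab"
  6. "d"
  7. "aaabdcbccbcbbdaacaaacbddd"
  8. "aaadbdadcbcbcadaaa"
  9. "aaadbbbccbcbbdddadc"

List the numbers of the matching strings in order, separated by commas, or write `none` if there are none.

1 → no match
2 → match
3 → no match
4 → no match
5 → match
6. "d" → no match — must start with "a"
7 → no match
8 → no match
9 → match

2, 5, 9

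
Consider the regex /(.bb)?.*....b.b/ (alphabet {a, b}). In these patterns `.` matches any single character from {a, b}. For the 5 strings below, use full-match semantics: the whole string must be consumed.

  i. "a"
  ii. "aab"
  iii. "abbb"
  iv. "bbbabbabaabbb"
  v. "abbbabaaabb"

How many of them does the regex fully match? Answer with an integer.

i → no match — must end with "b"
ii → no match
iii → no match
iv → match
v → no match
Total matched: 1

1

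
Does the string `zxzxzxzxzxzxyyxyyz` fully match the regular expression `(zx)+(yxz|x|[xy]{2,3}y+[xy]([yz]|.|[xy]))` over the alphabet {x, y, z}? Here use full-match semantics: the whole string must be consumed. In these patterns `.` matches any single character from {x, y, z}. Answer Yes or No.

Yes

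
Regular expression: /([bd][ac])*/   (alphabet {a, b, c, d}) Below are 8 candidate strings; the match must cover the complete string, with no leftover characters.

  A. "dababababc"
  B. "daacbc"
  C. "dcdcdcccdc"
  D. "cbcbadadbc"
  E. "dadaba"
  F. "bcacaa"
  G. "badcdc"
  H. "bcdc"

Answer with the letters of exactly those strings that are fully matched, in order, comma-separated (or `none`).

A → match
B → no match
C → no match
D → no match
E → match
F → no match
G → match
H → match

A, E, G, H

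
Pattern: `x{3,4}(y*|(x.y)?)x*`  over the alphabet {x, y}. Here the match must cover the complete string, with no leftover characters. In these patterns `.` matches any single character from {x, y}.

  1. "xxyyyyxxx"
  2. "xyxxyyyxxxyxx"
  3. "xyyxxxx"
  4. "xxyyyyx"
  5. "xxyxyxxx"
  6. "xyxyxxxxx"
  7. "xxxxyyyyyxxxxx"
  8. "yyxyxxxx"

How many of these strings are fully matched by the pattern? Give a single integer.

1. "xxyyyyxxx" → no match
2 → no match
3. "xyyxxxx" → no match
4. "xxyyyyx" → no match
5. "xxyxyxxx" → no match
6. "xyxyxxxxx" → no match
7 → match
8. "yyxyxxxx" → no match — must start with "x"
Total matched: 1

1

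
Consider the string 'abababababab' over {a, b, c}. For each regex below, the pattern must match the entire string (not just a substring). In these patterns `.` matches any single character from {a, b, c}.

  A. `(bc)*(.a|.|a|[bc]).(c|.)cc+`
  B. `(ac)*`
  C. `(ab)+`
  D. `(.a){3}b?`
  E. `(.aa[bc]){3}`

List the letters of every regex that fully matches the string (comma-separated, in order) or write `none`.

A → no match — must end with 'c'
B → no match
C → match
D → no match
E → no match

C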